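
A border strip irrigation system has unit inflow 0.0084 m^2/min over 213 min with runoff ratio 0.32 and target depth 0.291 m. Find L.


L = q*t/((1+r)*Z)
L = 0.0084*213/((1+0.32)*0.291)
L = 1.7892/0.38412

4.6579 m


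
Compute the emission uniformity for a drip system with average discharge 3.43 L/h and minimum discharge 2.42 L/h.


EU = (q_min/q_avg)*100 = (2.42/3.43)*100 = 70.5539%

70.5539 %


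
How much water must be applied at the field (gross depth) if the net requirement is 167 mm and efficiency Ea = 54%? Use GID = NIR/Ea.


Ea = 54% = 0.54
GID = NIR / Ea = 167 / 0.54 = 309.2593 mm

309.2593 mm


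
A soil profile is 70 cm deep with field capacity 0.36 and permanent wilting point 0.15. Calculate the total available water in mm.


AWC = (FC - PWP) * d * 10
AWC = (0.36 - 0.15) * 70 * 10
AWC = 0.2100 * 70 * 10

147.0000 mm


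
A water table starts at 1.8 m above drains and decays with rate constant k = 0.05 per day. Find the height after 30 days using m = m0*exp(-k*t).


m = m0 * exp(-k*t)
m = 1.8 * exp(-0.05 * 30)
m = 1.8 * exp(-1.5000)

0.4016 m


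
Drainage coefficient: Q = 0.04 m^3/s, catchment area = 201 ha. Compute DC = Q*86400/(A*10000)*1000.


DC = Q * 86400 / (A * 10000) * 1000
DC = 0.04 * 86400 / (201 * 10000) * 1000
DC = 3456000.0000 / 2010000

1.7194 mm/day


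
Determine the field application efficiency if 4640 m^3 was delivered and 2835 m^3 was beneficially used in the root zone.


Ea = V_root / V_field * 100 = 2835 / 4640 * 100 = 61.0991%

61.0991 %


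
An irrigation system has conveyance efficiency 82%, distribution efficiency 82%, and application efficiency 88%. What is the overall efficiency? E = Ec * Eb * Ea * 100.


Ec = 0.82, Eb = 0.82, Ea = 0.88
E = 0.82 * 0.82 * 0.88 * 100 = 59.1712%

59.1712 %


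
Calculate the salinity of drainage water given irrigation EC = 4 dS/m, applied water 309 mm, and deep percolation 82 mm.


EC_dw = EC_iw * D_iw / D_dw
EC_dw = 4 * 309 / 82
EC_dw = 1236 / 82

15.0732 dS/m


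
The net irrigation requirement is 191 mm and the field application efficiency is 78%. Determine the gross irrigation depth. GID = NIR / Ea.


Ea = 78% = 0.78
GID = NIR / Ea = 191 / 0.78 = 244.8718 mm

244.8718 mm


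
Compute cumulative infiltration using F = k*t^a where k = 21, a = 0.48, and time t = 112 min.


F = k * t^a = 21 * 112^0.48
F = 21 * 9.629964

202.2292 mm


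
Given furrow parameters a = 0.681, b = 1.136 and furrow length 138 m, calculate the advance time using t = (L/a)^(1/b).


t = (L/a)^(1/b)
t = (138/0.681)^(1/1.136)
t = 202.643172^(1/1.136)

107.2936 min


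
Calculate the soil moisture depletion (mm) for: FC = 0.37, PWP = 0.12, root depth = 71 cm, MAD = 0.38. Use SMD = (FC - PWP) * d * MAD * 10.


SMD = (FC - PWP) * d * MAD * 10
SMD = (0.37 - 0.12) * 71 * 0.38 * 10
SMD = 0.2500 * 71 * 0.38 * 10

67.4500 mm


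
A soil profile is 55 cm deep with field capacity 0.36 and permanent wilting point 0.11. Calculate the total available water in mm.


AWC = (FC - PWP) * d * 10
AWC = (0.36 - 0.11) * 55 * 10
AWC = 0.2500 * 55 * 10

137.5000 mm


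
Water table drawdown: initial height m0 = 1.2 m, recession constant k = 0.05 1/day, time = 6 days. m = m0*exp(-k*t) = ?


m = m0 * exp(-k*t)
m = 1.2 * exp(-0.05 * 6)
m = 1.2 * exp(-0.3000)

0.8890 m


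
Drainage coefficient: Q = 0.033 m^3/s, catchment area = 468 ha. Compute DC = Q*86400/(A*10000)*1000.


DC = Q * 86400 / (A * 10000) * 1000
DC = 0.033 * 86400 / (468 * 10000) * 1000
DC = 2851200.0000 / 4680000

0.6092 mm/day


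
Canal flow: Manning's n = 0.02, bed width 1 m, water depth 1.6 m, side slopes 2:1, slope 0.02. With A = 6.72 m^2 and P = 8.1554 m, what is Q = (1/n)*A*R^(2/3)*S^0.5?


R = A/P = 6.72/8.1554 = 0.823994
Q = (1/0.02) * 6.72 * 0.823994^(2/3) * 0.02^0.5

41.7641 m^3/s


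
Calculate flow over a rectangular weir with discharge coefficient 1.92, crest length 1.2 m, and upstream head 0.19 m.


Q = C * L * H^(3/2) = 1.92 * 1.2 * 0.19^1.5 = 1.92 * 1.2 * 0.082819

0.1908 m^3/s


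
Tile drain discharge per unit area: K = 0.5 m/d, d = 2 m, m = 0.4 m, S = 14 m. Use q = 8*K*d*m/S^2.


q = 8*K*d*m/S^2
q = 8*0.5*2*0.4/14^2
q = 3.2000 / 196

0.0163 m/d


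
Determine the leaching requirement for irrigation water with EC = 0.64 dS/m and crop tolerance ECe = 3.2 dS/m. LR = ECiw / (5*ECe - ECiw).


LR = ECiw / (5*ECe - ECiw)
LR = 0.64 / (5*3.2 - 0.64)
LR = 0.64 / 15.3600

0.0417


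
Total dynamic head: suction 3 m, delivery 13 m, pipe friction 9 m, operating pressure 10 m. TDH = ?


TDH = Hs + Hd + hf + Hp = 3 + 13 + 9 + 10 = 35

35 m


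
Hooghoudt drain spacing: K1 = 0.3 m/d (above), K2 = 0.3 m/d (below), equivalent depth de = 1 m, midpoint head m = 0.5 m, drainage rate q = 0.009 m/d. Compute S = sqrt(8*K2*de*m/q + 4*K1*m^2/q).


S^2 = 8*K2*de*m/q + 4*K1*m^2/q
S^2 = 8*0.3*1*0.5/0.009 + 4*0.3*0.5^2/0.009
S = sqrt(166.6667)

12.9099 m


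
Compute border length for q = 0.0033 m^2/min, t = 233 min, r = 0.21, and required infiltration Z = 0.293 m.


L = q*t/((1+r)*Z)
L = 0.0033*233/((1+0.21)*0.293)
L = 0.7689/0.35453

2.1688 m


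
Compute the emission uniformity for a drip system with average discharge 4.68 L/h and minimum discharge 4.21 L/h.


EU = (q_min/q_avg)*100 = (4.21/4.68)*100 = 89.9573%

89.9573 %


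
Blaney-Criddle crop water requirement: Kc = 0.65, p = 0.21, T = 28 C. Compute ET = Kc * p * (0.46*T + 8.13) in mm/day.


ET = Kc * p * (0.46*T + 8.13)
ET = 0.65 * 0.21 * (0.46*28 + 8.13)
ET = 0.65 * 0.21 * 21.0100

2.8679 mm/day


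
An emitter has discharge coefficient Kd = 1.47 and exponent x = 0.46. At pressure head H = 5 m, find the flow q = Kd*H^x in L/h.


q = Kd * H^x = 1.47 * 5^0.46 = 1.47 * 2.096651

3.0821 L/h


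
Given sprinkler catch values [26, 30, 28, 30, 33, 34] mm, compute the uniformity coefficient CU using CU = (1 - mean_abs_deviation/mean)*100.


mean = 30.166667 mm
MAD = 2.222222 mm
CU = (1 - 2.222222/30.166667)*100

92.6335 %


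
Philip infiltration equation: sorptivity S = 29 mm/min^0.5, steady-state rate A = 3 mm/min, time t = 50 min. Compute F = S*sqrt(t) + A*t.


F = S*sqrt(t) + A*t
F = 29*sqrt(50) + 3*50
F = 29*7.071068 + 150

355.0610 mm


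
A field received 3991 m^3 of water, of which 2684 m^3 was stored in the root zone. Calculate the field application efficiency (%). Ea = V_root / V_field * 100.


Ea = V_root / V_field * 100 = 2684 / 3991 * 100 = 67.2513%

67.2513 %


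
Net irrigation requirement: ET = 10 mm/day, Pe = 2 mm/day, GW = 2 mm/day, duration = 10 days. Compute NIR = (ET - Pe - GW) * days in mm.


Daily deficit = ET - Pe - GW = 10 - 2 - 2 = 6 mm/day
NIR = 6 * 10 = 60 mm

60.0000 mm


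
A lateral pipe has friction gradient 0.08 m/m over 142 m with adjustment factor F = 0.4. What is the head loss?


hf = J * L * F = 0.08 * 142 * 0.4 = 4.5440 m

4.5440 m


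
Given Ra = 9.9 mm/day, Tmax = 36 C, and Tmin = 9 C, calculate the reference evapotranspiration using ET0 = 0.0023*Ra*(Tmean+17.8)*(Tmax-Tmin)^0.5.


Tmean = (Tmax + Tmin)/2 = (36 + 9)/2 = 22.5
ET0 = 0.0023 * 9.9 * (22.5 + 17.8) * sqrt(36 - 9)
ET0 = 0.0023 * 9.9 * 40.3 * 5.196152

4.7682 mm/day


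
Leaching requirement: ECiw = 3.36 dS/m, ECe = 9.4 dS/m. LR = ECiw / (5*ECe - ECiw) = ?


LR = ECiw / (5*ECe - ECiw)
LR = 3.36 / (5*9.4 - 3.36)
LR = 3.36 / 43.6400

0.0770


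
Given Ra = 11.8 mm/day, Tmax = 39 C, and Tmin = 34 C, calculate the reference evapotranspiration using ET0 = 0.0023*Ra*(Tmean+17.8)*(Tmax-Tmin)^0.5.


Tmean = (Tmax + Tmin)/2 = (39 + 34)/2 = 36.5
ET0 = 0.0023 * 11.8 * (36.5 + 17.8) * sqrt(39 - 34)
ET0 = 0.0023 * 11.8 * 54.3 * 2.236068

3.2953 mm/day


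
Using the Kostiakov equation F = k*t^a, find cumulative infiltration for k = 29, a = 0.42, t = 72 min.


F = k * t^a = 29 * 72^0.42
F = 29 * 6.026701

174.7743 mm


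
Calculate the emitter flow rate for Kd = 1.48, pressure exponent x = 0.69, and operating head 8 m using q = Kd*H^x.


q = Kd * H^x = 1.48 * 8^0.69 = 1.48 * 4.198867

6.2143 L/h


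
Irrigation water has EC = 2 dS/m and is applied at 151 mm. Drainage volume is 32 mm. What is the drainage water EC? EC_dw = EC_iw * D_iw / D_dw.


EC_dw = EC_iw * D_iw / D_dw
EC_dw = 2 * 151 / 32
EC_dw = 302 / 32

9.4375 dS/m


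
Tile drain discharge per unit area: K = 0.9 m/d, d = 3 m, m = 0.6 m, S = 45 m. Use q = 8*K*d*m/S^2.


q = 8*K*d*m/S^2
q = 8*0.9*3*0.6/45^2
q = 12.9600 / 2025

0.0064 m/d


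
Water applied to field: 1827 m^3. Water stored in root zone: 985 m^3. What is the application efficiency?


Ea = V_root / V_field * 100 = 985 / 1827 * 100 = 53.9135%

53.9135 %


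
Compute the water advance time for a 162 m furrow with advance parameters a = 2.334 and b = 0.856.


t = (L/a)^(1/b)
t = (162/2.334)^(1/0.856)
t = 69.408740^(1/0.856)

141.6396 min


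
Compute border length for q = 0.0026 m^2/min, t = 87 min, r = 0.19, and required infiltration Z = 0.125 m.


L = q*t/((1+r)*Z)
L = 0.0026*87/((1+0.19)*0.125)
L = 0.2262/0.14875

1.5207 m


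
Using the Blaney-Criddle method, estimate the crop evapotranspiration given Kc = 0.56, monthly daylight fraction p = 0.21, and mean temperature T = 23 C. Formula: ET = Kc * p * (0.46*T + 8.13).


ET = Kc * p * (0.46*T + 8.13)
ET = 0.56 * 0.21 * (0.46*23 + 8.13)
ET = 0.56 * 0.21 * 18.7100

2.2003 mm/day


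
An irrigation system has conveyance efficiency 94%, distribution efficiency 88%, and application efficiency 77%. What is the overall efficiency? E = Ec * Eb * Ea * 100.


Ec = 0.94, Eb = 0.88, Ea = 0.77
E = 0.94 * 0.88 * 0.77 * 100 = 63.6944%

63.6944 %


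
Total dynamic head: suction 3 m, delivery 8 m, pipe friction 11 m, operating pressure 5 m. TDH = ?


TDH = Hs + Hd + hf + Hp = 3 + 8 + 11 + 5 = 27

27 m


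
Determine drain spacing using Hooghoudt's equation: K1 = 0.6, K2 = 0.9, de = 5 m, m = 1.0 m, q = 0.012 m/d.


S^2 = 8*K2*de*m/q + 4*K1*m^2/q
S^2 = 8*0.9*5*1.0/0.012 + 4*0.6*1.0^2/0.012
S = sqrt(3200.0000)

56.5685 m


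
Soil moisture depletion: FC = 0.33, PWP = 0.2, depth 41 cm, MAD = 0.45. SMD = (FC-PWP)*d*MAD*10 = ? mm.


SMD = (FC - PWP) * d * MAD * 10
SMD = (0.33 - 0.2) * 41 * 0.45 * 10
SMD = 0.1300 * 41 * 0.45 * 10

23.9850 mm


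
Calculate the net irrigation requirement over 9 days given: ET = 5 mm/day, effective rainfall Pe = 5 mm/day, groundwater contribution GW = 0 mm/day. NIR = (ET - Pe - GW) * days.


Daily deficit = ET - Pe - GW = 5 - 5 - 0 = 0 mm/day
NIR = 0 * 9 = 0 mm

0 mm


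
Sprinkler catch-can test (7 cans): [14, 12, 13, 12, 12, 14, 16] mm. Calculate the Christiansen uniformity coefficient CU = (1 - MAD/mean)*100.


mean = 13.285714 mm
MAD = 1.183673 mm
CU = (1 - 1.183673/13.285714)*100

91.0906 %


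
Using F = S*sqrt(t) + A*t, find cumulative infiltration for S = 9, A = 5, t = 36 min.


F = S*sqrt(t) + A*t
F = 9*sqrt(36) + 5*36
F = 9*6.000000 + 180

234.0000 mm


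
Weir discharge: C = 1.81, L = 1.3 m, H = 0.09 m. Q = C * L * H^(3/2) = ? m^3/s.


Q = C * L * H^(3/2) = 1.81 * 1.3 * 0.09^1.5 = 1.81 * 1.3 * 0.027000

0.0635 m^3/s


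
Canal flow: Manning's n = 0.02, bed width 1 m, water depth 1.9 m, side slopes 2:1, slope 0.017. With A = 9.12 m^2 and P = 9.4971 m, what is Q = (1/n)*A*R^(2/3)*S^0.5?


R = A/P = 9.12/9.4971 = 0.960293
Q = (1/0.02) * 9.12 * 0.960293^(2/3) * 0.017^0.5

57.8707 m^3/s


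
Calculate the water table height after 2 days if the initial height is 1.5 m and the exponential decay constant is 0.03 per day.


m = m0 * exp(-k*t)
m = 1.5 * exp(-0.03 * 2)
m = 1.5 * exp(-0.0600)

1.4126 m


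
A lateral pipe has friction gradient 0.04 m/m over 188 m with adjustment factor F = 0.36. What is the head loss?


hf = J * L * F = 0.04 * 188 * 0.36 = 2.7072 m

2.7072 m


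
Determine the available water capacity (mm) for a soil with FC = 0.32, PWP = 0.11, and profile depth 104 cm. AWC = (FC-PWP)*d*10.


AWC = (FC - PWP) * d * 10
AWC = (0.32 - 0.11) * 104 * 10
AWC = 0.2100 * 104 * 10

218.4000 mm


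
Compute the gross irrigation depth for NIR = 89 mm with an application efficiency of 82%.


Ea = 82% = 0.82
GID = NIR / Ea = 89 / 0.82 = 108.5366 mm

108.5366 mm


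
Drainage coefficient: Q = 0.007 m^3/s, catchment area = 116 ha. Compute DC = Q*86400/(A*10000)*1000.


DC = Q * 86400 / (A * 10000) * 1000
DC = 0.007 * 86400 / (116 * 10000) * 1000
DC = 604800.0000 / 1160000

0.5214 mm/day


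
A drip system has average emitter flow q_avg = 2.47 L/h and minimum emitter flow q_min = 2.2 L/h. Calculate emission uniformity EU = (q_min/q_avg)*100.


EU = (q_min/q_avg)*100 = (2.2/2.47)*100 = 89.0688%

89.0688 %


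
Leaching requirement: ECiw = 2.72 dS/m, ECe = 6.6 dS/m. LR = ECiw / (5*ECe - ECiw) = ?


LR = ECiw / (5*ECe - ECiw)
LR = 2.72 / (5*6.6 - 2.72)
LR = 2.72 / 30.2800

0.0898


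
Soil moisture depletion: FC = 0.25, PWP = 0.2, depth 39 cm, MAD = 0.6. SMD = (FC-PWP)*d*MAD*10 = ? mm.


SMD = (FC - PWP) * d * MAD * 10
SMD = (0.25 - 0.2) * 39 * 0.6 * 10
SMD = 0.0500 * 39 * 0.6 * 10

11.7000 mm


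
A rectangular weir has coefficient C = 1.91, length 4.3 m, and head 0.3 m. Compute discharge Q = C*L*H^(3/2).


Q = C * L * H^(3/2) = 1.91 * 4.3 * 0.3^1.5 = 1.91 * 4.3 * 0.164317

1.3495 m^3/s


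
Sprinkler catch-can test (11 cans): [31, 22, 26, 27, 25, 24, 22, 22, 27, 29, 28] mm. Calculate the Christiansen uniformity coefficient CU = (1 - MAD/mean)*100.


mean = 25.727273 mm
MAD = 2.479339 mm
CU = (1 - 2.479339/25.727273)*100

90.3630 %


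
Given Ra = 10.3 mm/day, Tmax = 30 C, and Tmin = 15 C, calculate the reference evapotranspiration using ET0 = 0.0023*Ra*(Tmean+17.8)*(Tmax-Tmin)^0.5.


Tmean = (Tmax + Tmin)/2 = (30 + 15)/2 = 22.5
ET0 = 0.0023 * 10.3 * (22.5 + 17.8) * sqrt(30 - 15)
ET0 = 0.0023 * 10.3 * 40.3 * 3.872983

3.6976 mm/day


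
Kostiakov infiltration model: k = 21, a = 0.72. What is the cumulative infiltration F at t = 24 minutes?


F = k * t^a = 21 * 24^0.72
F = 21 * 9.857167

207.0005 mm


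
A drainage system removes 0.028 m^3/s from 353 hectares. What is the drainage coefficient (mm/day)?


DC = Q * 86400 / (A * 10000) * 1000
DC = 0.028 * 86400 / (353 * 10000) * 1000
DC = 2419200.0000 / 3530000

0.6853 mm/day


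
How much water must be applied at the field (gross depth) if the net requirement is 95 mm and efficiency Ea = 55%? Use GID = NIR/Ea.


Ea = 55% = 0.55
GID = NIR / Ea = 95 / 0.55 = 172.7273 mm

172.7273 mm


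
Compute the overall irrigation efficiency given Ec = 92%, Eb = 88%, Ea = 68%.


Ec = 0.92, Eb = 0.88, Ea = 0.68
E = 0.92 * 0.88 * 0.68 * 100 = 55.0528%

55.0528 %


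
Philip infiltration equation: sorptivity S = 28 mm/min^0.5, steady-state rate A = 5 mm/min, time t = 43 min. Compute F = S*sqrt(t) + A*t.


F = S*sqrt(t) + A*t
F = 28*sqrt(43) + 5*43
F = 28*6.557439 + 215

398.6083 mm


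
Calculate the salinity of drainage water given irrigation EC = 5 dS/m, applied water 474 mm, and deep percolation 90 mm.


EC_dw = EC_iw * D_iw / D_dw
EC_dw = 5 * 474 / 90
EC_dw = 2370 / 90

26.3333 dS/m


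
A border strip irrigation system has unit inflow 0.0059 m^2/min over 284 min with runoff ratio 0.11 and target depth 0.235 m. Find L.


L = q*t/((1+r)*Z)
L = 0.0059*284/((1+0.11)*0.235)
L = 1.6756/0.26085

6.4236 m


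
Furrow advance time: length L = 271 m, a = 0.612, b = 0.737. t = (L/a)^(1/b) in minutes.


t = (L/a)^(1/b)
t = (271/0.612)^(1/0.737)
t = 442.810458^(1/0.737)

3895.1688 min


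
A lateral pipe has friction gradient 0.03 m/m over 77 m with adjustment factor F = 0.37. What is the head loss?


hf = J * L * F = 0.03 * 77 * 0.37 = 0.8547 m

0.8547 m


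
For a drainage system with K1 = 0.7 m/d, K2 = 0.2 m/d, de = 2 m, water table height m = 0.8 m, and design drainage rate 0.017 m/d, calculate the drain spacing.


S^2 = 8*K2*de*m/q + 4*K1*m^2/q
S^2 = 8*0.2*2*0.8/0.017 + 4*0.7*0.8^2/0.017
S = sqrt(256.0000)

16.0000 m


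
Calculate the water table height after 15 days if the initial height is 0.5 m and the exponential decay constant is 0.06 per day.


m = m0 * exp(-k*t)
m = 0.5 * exp(-0.06 * 15)
m = 0.5 * exp(-0.9000)

0.2033 m


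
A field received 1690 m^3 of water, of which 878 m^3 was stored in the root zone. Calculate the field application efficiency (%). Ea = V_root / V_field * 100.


Ea = V_root / V_field * 100 = 878 / 1690 * 100 = 51.9527%

51.9527 %


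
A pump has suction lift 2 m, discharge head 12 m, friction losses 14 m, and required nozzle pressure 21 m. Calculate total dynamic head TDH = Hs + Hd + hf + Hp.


TDH = Hs + Hd + hf + Hp = 2 + 12 + 14 + 21 = 49

49 m


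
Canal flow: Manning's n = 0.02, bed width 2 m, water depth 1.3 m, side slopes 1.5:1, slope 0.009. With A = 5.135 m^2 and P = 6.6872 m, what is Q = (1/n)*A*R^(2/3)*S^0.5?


R = A/P = 5.135/6.6872 = 0.767885
Q = (1/0.02) * 5.135 * 0.767885^(2/3) * 0.009^0.5

20.4250 m^3/s


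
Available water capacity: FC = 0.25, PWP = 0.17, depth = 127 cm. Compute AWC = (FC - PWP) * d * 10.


AWC = (FC - PWP) * d * 10
AWC = (0.25 - 0.17) * 127 * 10
AWC = 0.0800 * 127 * 10

101.6000 mm


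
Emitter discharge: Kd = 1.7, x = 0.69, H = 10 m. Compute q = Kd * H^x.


q = Kd * H^x = 1.7 * 10^0.69 = 1.7 * 4.897788

8.3262 L/h


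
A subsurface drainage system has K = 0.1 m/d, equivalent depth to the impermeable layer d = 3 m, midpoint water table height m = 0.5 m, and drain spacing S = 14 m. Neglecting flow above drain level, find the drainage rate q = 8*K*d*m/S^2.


q = 8*K*d*m/S^2
q = 8*0.1*3*0.5/14^2
q = 1.2000 / 196

0.0061 m/d


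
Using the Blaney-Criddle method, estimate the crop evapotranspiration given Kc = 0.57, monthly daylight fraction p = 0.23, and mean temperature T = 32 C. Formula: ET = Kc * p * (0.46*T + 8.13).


ET = Kc * p * (0.46*T + 8.13)
ET = 0.57 * 0.23 * (0.46*32 + 8.13)
ET = 0.57 * 0.23 * 22.8500

2.9956 mm/day


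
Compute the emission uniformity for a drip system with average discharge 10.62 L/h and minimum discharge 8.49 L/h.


EU = (q_min/q_avg)*100 = (8.49/10.62)*100 = 79.9435%

79.9435 %


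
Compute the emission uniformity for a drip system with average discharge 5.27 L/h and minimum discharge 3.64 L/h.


EU = (q_min/q_avg)*100 = (3.64/5.27)*100 = 69.0702%

69.0702 %


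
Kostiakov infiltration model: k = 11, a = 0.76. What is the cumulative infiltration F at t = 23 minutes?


F = k * t^a = 11 * 23^0.76
F = 11 * 10.837102

119.2081 mm


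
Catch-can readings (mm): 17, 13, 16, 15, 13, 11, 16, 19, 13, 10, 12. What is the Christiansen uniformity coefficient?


mean = 14.090909 mm
MAD = 2.280992 mm
CU = (1 - 2.280992/14.090909)*100

83.8123 %


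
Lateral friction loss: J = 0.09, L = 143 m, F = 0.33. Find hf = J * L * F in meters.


hf = J * L * F = 0.09 * 143 * 0.33 = 4.2471 m

4.2471 m


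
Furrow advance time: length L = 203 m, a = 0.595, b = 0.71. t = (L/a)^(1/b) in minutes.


t = (L/a)^(1/b)
t = (203/0.595)^(1/0.71)
t = 341.176471^(1/0.71)

3694.6743 min


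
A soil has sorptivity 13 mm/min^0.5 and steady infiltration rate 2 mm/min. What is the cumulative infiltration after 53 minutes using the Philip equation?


F = S*sqrt(t) + A*t
F = 13*sqrt(53) + 2*53
F = 13*7.280110 + 106

200.6414 mm


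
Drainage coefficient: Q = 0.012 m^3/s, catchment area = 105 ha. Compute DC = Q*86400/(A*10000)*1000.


DC = Q * 86400 / (A * 10000) * 1000
DC = 0.012 * 86400 / (105 * 10000) * 1000
DC = 1036800.0000 / 1050000

0.9874 mm/day


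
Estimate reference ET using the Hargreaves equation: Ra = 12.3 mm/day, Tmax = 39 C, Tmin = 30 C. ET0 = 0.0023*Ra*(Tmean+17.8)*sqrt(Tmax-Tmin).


Tmean = (Tmax + Tmin)/2 = (39 + 30)/2 = 34.5
ET0 = 0.0023 * 12.3 * (34.5 + 17.8) * sqrt(39 - 30)
ET0 = 0.0023 * 12.3 * 52.3 * 3.000000

4.4387 mm/day


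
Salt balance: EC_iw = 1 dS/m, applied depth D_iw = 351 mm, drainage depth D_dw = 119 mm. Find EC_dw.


EC_dw = EC_iw * D_iw / D_dw
EC_dw = 1 * 351 / 119
EC_dw = 351 / 119

2.9496 dS/m


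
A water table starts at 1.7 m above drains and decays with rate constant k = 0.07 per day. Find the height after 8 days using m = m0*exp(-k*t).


m = m0 * exp(-k*t)
m = 1.7 * exp(-0.07 * 8)
m = 1.7 * exp(-0.5600)

0.9711 m


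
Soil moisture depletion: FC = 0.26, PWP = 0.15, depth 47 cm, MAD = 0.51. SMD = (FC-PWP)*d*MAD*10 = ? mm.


SMD = (FC - PWP) * d * MAD * 10
SMD = (0.26 - 0.15) * 47 * 0.51 * 10
SMD = 0.1100 * 47 * 0.51 * 10

26.3670 mm


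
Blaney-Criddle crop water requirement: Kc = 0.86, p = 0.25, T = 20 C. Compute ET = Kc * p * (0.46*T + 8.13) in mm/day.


ET = Kc * p * (0.46*T + 8.13)
ET = 0.86 * 0.25 * (0.46*20 + 8.13)
ET = 0.86 * 0.25 * 17.3300

3.7260 mm/day


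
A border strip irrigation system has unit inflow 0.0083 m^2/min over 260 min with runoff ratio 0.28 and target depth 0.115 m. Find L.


L = q*t/((1+r)*Z)
L = 0.0083*260/((1+0.28)*0.115)
L = 2.158/0.1472

14.6603 m


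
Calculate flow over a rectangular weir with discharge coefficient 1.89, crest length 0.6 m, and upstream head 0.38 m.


Q = C * L * H^(3/2) = 1.89 * 0.6 * 0.38^1.5 = 1.89 * 0.6 * 0.234248

0.2656 m^3/s


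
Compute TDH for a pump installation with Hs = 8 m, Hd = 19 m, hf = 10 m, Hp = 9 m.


TDH = Hs + Hd + hf + Hp = 8 + 19 + 10 + 9 = 46

46 m


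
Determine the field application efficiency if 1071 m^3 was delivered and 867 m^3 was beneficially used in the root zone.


Ea = V_root / V_field * 100 = 867 / 1071 * 100 = 80.9524%

80.9524 %


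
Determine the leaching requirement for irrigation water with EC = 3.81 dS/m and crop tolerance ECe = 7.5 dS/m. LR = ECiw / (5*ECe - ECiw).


LR = ECiw / (5*ECe - ECiw)
LR = 3.81 / (5*7.5 - 3.81)
LR = 3.81 / 33.6900

0.1131


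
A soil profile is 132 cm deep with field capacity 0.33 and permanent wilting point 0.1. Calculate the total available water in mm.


AWC = (FC - PWP) * d * 10
AWC = (0.33 - 0.1) * 132 * 10
AWC = 0.2300 * 132 * 10

303.6000 mm


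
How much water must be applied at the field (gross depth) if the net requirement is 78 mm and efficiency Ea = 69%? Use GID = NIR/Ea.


Ea = 69% = 0.69
GID = NIR / Ea = 78 / 0.69 = 113.0435 mm

113.0435 mm


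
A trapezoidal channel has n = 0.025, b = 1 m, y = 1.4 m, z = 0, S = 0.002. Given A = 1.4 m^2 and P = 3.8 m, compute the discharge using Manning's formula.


R = A/P = 1.4/3.8 = 0.368421
Q = (1/0.025) * 1.4 * 0.368421^(2/3) * 0.002^0.5

1.2871 m^3/s


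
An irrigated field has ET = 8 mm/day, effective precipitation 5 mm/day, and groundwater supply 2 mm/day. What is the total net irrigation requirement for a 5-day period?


Daily deficit = ET - Pe - GW = 8 - 5 - 2 = 1 mm/day
NIR = 1 * 5 = 5 mm

5.0000 mm


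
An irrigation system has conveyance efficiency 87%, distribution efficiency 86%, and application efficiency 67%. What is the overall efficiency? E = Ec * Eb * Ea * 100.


Ec = 0.87, Eb = 0.86, Ea = 0.67
E = 0.87 * 0.86 * 0.67 * 100 = 50.1294%

50.1294 %


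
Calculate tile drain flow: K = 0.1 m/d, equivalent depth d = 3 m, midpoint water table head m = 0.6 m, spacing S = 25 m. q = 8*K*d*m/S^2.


q = 8*K*d*m/S^2
q = 8*0.1*3*0.6/25^2
q = 1.4400 / 625

0.0023 m/d


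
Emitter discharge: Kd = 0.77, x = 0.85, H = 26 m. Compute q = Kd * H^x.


q = Kd * H^x = 0.77 * 26^0.85 = 0.77 * 15.948776

12.2806 L/h


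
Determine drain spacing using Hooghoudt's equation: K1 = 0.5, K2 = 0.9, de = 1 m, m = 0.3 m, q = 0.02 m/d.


S^2 = 8*K2*de*m/q + 4*K1*m^2/q
S^2 = 8*0.9*1*0.3/0.02 + 4*0.5*0.3^2/0.02
S = sqrt(117.0000)

10.8167 m


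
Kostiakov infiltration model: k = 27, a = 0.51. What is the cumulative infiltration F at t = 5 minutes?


F = k * t^a = 27 * 5^0.51
F = 27 * 2.272347

61.3534 mm


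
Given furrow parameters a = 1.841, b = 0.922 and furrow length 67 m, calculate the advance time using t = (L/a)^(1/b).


t = (L/a)^(1/b)
t = (67/1.841)^(1/0.922)
t = 36.393265^(1/0.922)

49.3266 min


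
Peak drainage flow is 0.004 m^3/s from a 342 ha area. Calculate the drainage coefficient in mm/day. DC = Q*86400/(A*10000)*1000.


DC = Q * 86400 / (A * 10000) * 1000
DC = 0.004 * 86400 / (342 * 10000) * 1000
DC = 345600.0000 / 3420000

0.1011 mm/day


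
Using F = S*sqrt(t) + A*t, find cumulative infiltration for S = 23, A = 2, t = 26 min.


F = S*sqrt(t) + A*t
F = 23*sqrt(26) + 2*26
F = 23*5.099020 + 52

169.2775 mm


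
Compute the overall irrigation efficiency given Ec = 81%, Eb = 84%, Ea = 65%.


Ec = 0.81, Eb = 0.84, Ea = 0.65
E = 0.81 * 0.84 * 0.65 * 100 = 44.2260%

44.2260 %


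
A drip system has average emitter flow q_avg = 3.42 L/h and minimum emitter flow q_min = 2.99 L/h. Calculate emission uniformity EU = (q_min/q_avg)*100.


EU = (q_min/q_avg)*100 = (2.99/3.42)*100 = 87.4269%

87.4269 %


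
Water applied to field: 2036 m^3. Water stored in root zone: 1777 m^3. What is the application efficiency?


Ea = V_root / V_field * 100 = 1777 / 2036 * 100 = 87.2790%

87.2790 %


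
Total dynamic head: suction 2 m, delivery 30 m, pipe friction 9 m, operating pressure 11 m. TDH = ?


TDH = Hs + Hd + hf + Hp = 2 + 30 + 9 + 11 = 52

52 m


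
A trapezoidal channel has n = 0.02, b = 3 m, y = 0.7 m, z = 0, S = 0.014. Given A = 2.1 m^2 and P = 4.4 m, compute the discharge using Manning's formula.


R = A/P = 2.1/4.4 = 0.477273
Q = (1/0.02) * 2.1 * 0.477273^(2/3) * 0.014^0.5

7.5875 m^3/s


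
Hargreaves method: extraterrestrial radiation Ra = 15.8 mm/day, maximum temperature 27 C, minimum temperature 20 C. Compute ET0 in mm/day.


Tmean = (Tmax + Tmin)/2 = (27 + 20)/2 = 23.5
ET0 = 0.0023 * 15.8 * (23.5 + 17.8) * sqrt(27 - 20)
ET0 = 0.0023 * 15.8 * 41.3 * 2.645751

3.9709 mm/day


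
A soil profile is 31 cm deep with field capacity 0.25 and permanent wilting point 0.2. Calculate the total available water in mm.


AWC = (FC - PWP) * d * 10
AWC = (0.25 - 0.2) * 31 * 10
AWC = 0.0500 * 31 * 10

15.5000 mm


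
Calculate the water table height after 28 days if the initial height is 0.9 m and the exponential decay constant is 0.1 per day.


m = m0 * exp(-k*t)
m = 0.9 * exp(-0.1 * 28)
m = 0.9 * exp(-2.8000)

0.0547 m


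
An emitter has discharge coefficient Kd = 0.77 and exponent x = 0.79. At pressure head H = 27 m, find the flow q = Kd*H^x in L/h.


q = Kd * H^x = 0.77 * 27^0.79 = 0.77 * 13.513796

10.4056 L/h


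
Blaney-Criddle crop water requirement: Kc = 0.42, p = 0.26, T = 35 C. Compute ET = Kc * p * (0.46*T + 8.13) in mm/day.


ET = Kc * p * (0.46*T + 8.13)
ET = 0.42 * 0.26 * (0.46*35 + 8.13)
ET = 0.42 * 0.26 * 24.2300

2.6459 mm/day


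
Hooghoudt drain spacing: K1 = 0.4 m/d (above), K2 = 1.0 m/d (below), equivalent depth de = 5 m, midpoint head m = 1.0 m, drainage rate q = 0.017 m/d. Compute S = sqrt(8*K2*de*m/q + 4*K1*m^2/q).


S^2 = 8*K2*de*m/q + 4*K1*m^2/q
S^2 = 8*1.0*5*1.0/0.017 + 4*0.4*1.0^2/0.017
S = sqrt(2447.0588)

49.4678 m


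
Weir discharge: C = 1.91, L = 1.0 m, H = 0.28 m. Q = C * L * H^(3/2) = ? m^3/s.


Q = C * L * H^(3/2) = 1.91 * 1.0 * 0.28^1.5 = 1.91 * 1.0 * 0.148162

0.2830 m^3/s


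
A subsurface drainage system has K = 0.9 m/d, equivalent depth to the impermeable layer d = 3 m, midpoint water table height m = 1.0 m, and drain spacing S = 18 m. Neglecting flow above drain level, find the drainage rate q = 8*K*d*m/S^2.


q = 8*K*d*m/S^2
q = 8*0.9*3*1.0/18^2
q = 21.6000 / 324

0.0667 m/d


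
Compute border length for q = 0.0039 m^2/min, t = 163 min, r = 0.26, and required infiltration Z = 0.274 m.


L = q*t/((1+r)*Z)
L = 0.0039*163/((1+0.26)*0.274)
L = 0.6357/0.34524

1.8413 m


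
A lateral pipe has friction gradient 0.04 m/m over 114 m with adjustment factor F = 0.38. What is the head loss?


hf = J * L * F = 0.04 * 114 * 0.38 = 1.7328 m

1.7328 m


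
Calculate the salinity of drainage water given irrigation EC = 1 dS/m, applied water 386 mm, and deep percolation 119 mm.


EC_dw = EC_iw * D_iw / D_dw
EC_dw = 1 * 386 / 119
EC_dw = 386 / 119

3.2437 dS/m


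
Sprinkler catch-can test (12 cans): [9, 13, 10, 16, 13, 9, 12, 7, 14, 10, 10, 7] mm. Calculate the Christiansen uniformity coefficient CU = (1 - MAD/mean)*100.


mean = 10.833333 mm
MAD = 2.305556 mm
CU = (1 - 2.305556/10.833333)*100

78.7179 %


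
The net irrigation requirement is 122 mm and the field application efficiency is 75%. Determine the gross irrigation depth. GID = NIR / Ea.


Ea = 75% = 0.75
GID = NIR / Ea = 122 / 0.75 = 162.6667 mm

162.6667 mm


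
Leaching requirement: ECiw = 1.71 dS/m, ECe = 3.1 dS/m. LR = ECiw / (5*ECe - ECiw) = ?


LR = ECiw / (5*ECe - ECiw)
LR = 1.71 / (5*3.1 - 1.71)
LR = 1.71 / 13.7900

0.1240


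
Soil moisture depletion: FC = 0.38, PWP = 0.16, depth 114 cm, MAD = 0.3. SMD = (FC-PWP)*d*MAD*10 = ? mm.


SMD = (FC - PWP) * d * MAD * 10
SMD = (0.38 - 0.16) * 114 * 0.3 * 10
SMD = 0.2200 * 114 * 0.3 * 10

75.2400 mm


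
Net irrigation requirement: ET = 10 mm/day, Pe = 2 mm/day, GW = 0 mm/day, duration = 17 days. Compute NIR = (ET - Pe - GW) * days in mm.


Daily deficit = ET - Pe - GW = 10 - 2 - 0 = 8 mm/day
NIR = 8 * 17 = 136 mm

136.0000 mm


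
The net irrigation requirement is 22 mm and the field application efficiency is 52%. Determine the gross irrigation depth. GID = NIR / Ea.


Ea = 52% = 0.52
GID = NIR / Ea = 22 / 0.52 = 42.3077 mm

42.3077 mm


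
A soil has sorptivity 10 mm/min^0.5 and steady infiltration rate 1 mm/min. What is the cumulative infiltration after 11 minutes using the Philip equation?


F = S*sqrt(t) + A*t
F = 10*sqrt(11) + 1*11
F = 10*3.316625 + 11

44.1663 mm


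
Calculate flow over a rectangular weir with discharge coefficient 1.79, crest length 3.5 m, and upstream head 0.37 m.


Q = C * L * H^(3/2) = 1.79 * 3.5 * 0.37^1.5 = 1.79 * 3.5 * 0.225062

1.4100 m^3/s


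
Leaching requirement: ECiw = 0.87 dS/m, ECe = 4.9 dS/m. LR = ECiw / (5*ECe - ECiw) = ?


LR = ECiw / (5*ECe - ECiw)
LR = 0.87 / (5*4.9 - 0.87)
LR = 0.87 / 23.6300

0.0368


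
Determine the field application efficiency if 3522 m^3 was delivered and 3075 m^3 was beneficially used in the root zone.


Ea = V_root / V_field * 100 = 3075 / 3522 * 100 = 87.3083%

87.3083 %


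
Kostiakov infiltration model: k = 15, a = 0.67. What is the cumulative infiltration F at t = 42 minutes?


F = k * t^a = 15 * 42^0.67
F = 15 * 12.234241

183.5136 mm


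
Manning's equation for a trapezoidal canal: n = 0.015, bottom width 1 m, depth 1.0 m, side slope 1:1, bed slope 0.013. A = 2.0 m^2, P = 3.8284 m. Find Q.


R = A/P = 2.0/3.8284 = 0.522411
Q = (1/0.015) * 2.0 * 0.522411^(2/3) * 0.013^0.5

9.8609 m^3/s


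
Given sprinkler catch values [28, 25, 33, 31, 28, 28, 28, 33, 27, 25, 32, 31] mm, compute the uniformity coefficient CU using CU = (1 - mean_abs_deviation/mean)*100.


mean = 29.083333 mm
MAD = 2.430556 mm
CU = (1 - 2.430556/29.083333)*100

91.6428 %


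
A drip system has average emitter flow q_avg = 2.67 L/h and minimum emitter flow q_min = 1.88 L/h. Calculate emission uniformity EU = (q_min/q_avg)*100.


EU = (q_min/q_avg)*100 = (1.88/2.67)*100 = 70.4120%

70.4120 %


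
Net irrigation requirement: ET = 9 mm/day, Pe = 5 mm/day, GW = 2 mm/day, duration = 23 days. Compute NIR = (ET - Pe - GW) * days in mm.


Daily deficit = ET - Pe - GW = 9 - 5 - 2 = 2 mm/day
NIR = 2 * 23 = 46 mm

46.0000 mm


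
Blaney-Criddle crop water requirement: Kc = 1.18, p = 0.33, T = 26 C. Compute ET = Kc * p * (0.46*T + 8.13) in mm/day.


ET = Kc * p * (0.46*T + 8.13)
ET = 1.18 * 0.33 * (0.46*26 + 8.13)
ET = 1.18 * 0.33 * 20.0900

7.8230 mm/day


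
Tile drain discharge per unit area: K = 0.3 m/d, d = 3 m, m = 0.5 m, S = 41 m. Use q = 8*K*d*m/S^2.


q = 8*K*d*m/S^2
q = 8*0.3*3*0.5/41^2
q = 3.6000 / 1681

0.0021 m/d


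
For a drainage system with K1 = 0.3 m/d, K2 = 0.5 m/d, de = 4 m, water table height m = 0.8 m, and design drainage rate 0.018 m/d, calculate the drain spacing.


S^2 = 8*K2*de*m/q + 4*K1*m^2/q
S^2 = 8*0.5*4*0.8/0.018 + 4*0.3*0.8^2/0.018
S = sqrt(753.7778)

27.4550 m


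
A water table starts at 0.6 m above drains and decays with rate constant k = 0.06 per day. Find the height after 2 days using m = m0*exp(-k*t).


m = m0 * exp(-k*t)
m = 0.6 * exp(-0.06 * 2)
m = 0.6 * exp(-0.1200)

0.5322 m


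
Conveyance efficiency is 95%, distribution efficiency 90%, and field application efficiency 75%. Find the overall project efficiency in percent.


Ec = 0.95, Eb = 0.9, Ea = 0.75
E = 0.95 * 0.9 * 0.75 * 100 = 64.1250%

64.1250 %


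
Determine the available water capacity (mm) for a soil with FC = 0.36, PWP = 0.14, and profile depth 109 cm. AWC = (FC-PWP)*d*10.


AWC = (FC - PWP) * d * 10
AWC = (0.36 - 0.14) * 109 * 10
AWC = 0.2200 * 109 * 10

239.8000 mm


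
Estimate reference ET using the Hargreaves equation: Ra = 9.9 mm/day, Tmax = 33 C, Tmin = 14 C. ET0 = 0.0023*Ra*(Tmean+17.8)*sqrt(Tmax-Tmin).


Tmean = (Tmax + Tmin)/2 = (33 + 14)/2 = 23.5
ET0 = 0.0023 * 9.9 * (23.5 + 17.8) * sqrt(33 - 14)
ET0 = 0.0023 * 9.9 * 41.3 * 4.358899

4.0991 mm/day


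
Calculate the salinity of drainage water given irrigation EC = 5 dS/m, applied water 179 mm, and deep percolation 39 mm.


EC_dw = EC_iw * D_iw / D_dw
EC_dw = 5 * 179 / 39
EC_dw = 895 / 39

22.9487 dS/m


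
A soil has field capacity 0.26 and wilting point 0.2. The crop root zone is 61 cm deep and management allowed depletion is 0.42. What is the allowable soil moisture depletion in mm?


SMD = (FC - PWP) * d * MAD * 10
SMD = (0.26 - 0.2) * 61 * 0.42 * 10
SMD = 0.0600 * 61 * 0.42 * 10

15.3720 mm


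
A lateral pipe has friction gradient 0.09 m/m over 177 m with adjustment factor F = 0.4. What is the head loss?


hf = J * L * F = 0.09 * 177 * 0.4 = 6.3720 m

6.3720 m


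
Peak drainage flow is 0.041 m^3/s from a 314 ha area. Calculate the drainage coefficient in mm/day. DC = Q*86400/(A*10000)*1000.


DC = Q * 86400 / (A * 10000) * 1000
DC = 0.041 * 86400 / (314 * 10000) * 1000
DC = 3542400.0000 / 3140000

1.1282 mm/day


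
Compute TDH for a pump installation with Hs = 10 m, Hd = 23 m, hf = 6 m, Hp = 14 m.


TDH = Hs + Hd + hf + Hp = 10 + 23 + 6 + 14 = 53

53 m


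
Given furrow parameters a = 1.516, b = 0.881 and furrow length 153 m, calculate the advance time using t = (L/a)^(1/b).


t = (L/a)^(1/b)
t = (153/1.516)^(1/0.881)
t = 100.923483^(1/0.881)

188.2257 min


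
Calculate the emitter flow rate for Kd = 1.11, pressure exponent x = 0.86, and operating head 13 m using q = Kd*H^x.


q = Kd * H^x = 1.11 * 13^0.86 = 1.11 * 9.078023

10.0766 L/h


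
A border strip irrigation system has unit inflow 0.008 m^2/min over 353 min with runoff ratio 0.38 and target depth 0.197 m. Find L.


L = q*t/((1+r)*Z)
L = 0.008*353/((1+0.38)*0.197)
L = 2.824/0.27186

10.3877 m


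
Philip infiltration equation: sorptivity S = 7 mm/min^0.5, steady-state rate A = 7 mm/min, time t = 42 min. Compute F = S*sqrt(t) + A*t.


F = S*sqrt(t) + A*t
F = 7*sqrt(42) + 7*42
F = 7*6.480741 + 294

339.3652 mm


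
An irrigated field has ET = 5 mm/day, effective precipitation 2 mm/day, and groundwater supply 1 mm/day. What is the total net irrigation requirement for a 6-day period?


Daily deficit = ET - Pe - GW = 5 - 2 - 1 = 2 mm/day
NIR = 2 * 6 = 12 mm

12.0000 mm


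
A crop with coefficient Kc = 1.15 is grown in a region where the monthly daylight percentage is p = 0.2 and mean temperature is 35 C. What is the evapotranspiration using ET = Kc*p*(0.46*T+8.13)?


ET = Kc * p * (0.46*T + 8.13)
ET = 1.15 * 0.2 * (0.46*35 + 8.13)
ET = 1.15 * 0.2 * 24.2300

5.5729 mm/day


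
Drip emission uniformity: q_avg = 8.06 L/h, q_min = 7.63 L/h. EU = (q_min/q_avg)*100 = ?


EU = (q_min/q_avg)*100 = (7.63/8.06)*100 = 94.6650%

94.6650 %


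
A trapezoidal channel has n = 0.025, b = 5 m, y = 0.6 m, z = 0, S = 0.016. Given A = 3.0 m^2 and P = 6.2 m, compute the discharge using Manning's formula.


R = A/P = 3.0/6.2 = 0.483871
Q = (1/0.025) * 3.0 * 0.483871^(2/3) * 0.016^0.5

9.3554 m^3/s


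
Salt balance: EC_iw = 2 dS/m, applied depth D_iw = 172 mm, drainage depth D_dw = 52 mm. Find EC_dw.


EC_dw = EC_iw * D_iw / D_dw
EC_dw = 2 * 172 / 52
EC_dw = 344 / 52

6.6154 dS/m


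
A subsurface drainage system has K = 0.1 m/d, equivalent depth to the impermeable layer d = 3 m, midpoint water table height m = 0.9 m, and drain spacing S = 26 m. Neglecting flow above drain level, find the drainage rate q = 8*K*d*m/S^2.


q = 8*K*d*m/S^2
q = 8*0.1*3*0.9/26^2
q = 2.1600 / 676

0.0032 m/d


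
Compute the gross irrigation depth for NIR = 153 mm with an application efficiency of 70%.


Ea = 70% = 0.7
GID = NIR / Ea = 153 / 0.7 = 218.5714 mm

218.5714 mm


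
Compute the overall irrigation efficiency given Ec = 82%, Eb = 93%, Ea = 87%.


Ec = 0.82, Eb = 0.93, Ea = 0.87
E = 0.82 * 0.93 * 0.87 * 100 = 66.3462%

66.3462 %


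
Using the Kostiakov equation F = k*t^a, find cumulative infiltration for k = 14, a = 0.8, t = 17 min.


F = k * t^a = 14 * 17^0.8
F = 14 * 9.646264

135.0477 mm


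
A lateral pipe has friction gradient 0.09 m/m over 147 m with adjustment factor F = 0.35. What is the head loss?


hf = J * L * F = 0.09 * 147 * 0.35 = 4.6305 m

4.6305 m


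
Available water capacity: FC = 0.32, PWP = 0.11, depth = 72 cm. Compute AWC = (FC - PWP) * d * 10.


AWC = (FC - PWP) * d * 10
AWC = (0.32 - 0.11) * 72 * 10
AWC = 0.2100 * 72 * 10

151.2000 mm


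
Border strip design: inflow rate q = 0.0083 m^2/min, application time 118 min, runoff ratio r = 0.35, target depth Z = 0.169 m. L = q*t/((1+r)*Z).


L = q*t/((1+r)*Z)
L = 0.0083*118/((1+0.35)*0.169)
L = 0.9794/0.22815

4.2928 m


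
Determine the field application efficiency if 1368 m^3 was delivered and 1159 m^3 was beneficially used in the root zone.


Ea = V_root / V_field * 100 = 1159 / 1368 * 100 = 84.7222%

84.7222 %


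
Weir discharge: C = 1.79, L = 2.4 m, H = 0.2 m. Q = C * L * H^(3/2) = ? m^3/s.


Q = C * L * H^(3/2) = 1.79 * 2.4 * 0.2^1.5 = 1.79 * 2.4 * 0.089443

0.3842 m^3/s


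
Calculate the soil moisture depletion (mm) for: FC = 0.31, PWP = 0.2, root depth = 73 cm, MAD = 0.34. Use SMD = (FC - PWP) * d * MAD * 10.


SMD = (FC - PWP) * d * MAD * 10
SMD = (0.31 - 0.2) * 73 * 0.34 * 10
SMD = 0.1100 * 73 * 0.34 * 10

27.3020 mm


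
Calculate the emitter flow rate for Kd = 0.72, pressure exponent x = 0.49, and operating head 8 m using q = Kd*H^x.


q = Kd * H^x = 0.72 * 8^0.49 = 0.72 * 2.770219

1.9946 L/h


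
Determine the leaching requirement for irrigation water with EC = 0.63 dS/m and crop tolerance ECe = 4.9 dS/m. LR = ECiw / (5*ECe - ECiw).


LR = ECiw / (5*ECe - ECiw)
LR = 0.63 / (5*4.9 - 0.63)
LR = 0.63 / 23.8700

0.0264


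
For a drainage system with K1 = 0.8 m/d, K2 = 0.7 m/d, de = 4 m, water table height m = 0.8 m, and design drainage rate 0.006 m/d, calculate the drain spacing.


S^2 = 8*K2*de*m/q + 4*K1*m^2/q
S^2 = 8*0.7*4*0.8/0.006 + 4*0.8*0.8^2/0.006
S = sqrt(3328.0000)

57.6888 m


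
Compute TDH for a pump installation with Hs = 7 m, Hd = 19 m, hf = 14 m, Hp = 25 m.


TDH = Hs + Hd + hf + Hp = 7 + 19 + 14 + 25 = 65

65 m


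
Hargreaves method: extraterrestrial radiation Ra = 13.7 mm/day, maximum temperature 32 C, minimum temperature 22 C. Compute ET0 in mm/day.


Tmean = (Tmax + Tmin)/2 = (32 + 22)/2 = 27.0
ET0 = 0.0023 * 13.7 * (27.0 + 17.8) * sqrt(32 - 22)
ET0 = 0.0023 * 13.7 * 44.8 * 3.162278

4.4640 mm/day


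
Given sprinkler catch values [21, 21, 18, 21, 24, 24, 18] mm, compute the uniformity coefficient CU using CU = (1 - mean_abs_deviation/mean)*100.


mean = 21.000000 mm
MAD = 1.714286 mm
CU = (1 - 1.714286/21.000000)*100

91.8367 %
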